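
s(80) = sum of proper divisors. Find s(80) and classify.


Proper divisors: 1, 2, 4, 5, 8, 10, 16, 20, 40
Sum = 1 + 2 + 4 + 5 + 8 + 10 + 16 + 20 + 40 = 106
106 > 80 → abundant

s(80) = 106 (abundant)


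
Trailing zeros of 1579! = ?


floor(1579/5) = 315
floor(1579/25) = 63
floor(1579/125) = 12
floor(1579/625) = 2
Total = 392

392 trailing zeros


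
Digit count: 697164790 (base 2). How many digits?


697164790 in base 2 = 101001100011011110001111110110
Number of digits = 30

30 digits (base 2)


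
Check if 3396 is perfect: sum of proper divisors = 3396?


Proper divisors of 3396: 1, 2, 3, 4, 6, 12, 283, 566, 849, 1132, 1698
Sum = 1 + 2 + 3 + 4 + 6 + 12 + 283 + 566 + 849 + 1132 + 1698 = 4556

No, 3396 is not perfect (4556 ≠ 3396)


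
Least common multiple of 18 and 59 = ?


GCD(18, 59) = 1
LCM = 18*59/1 = 1062/1 = 1062

LCM = 1062


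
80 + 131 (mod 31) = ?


80 + 131 = 211
211 mod 31 = 25


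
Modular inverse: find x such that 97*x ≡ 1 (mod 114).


Use the extended Euclidean algorithm on (114, 97); each row r = 114*s + 97*t:
r=114, s=1, t=0
r=97, s=0, t=1
q=1: r=17, s=1, t=-1   [114*(1) + 97*(-1) = 17]
q=5: r=12, s=-5, t=6   [114*(-5) + 97*(6) = 12]
q=1: r=5, s=6, t=-7   [114*(6) + 97*(-7) = 5]
q=2: r=2, s=-17, t=20   [114*(-17) + 97*(20) = 2]
q=2: r=1, s=40, t=-47   [114*(40) + 97*(-47) = 1]
q=2: r=0, s=-97, t=114   [114*(-97) + 97*(114) = 0]
GCD = 1 with t = -47, so 97*(-47) ≡ 1 (mod 114)
Inverse = -47 mod 114 = 67
Check: 97 * 67 = 6499 ≡ 1 (mod 114)

97^(-1) ≡ 67 (mod 114)


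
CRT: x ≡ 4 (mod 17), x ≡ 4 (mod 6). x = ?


M = 17*6 = 102
M1 = M/17 = 6, M2 = M/6 = 17
M1^(-1) mod 17 = 3, M2^(-1) mod 6 = 5
x = 4*6*3 + 4*17*5 = 412
412 mod 102 = 4
Check: 4 mod 17 = 4 ✓, 4 mod 6 = 4 ✓

x ≡ 4 (mod 102)


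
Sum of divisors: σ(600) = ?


Divisors of 600: 1, 2, 3, 4, 5, 6, 8, 10, 12, 15, 20, 24, 25, 30, 40, 50, 60, 75, 100, 120, 150, 200, 300, 600
Sum = 1 + 2 + 3 + 4 + 5 + 6 + 8 + 10 + 12 + 15 + 20 + 24 + 25 + 30 + 40 + 50 + 60 + 75 + 100 + 120 + 150 + 200 + 300 + 600 = 1860

σ(600) = 1860


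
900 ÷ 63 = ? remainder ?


900 = 63 * 14 + 18
Check: 882 + 18 = 900

q = 14, r = 18


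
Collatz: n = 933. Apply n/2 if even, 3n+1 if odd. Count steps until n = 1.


933 → 2800 → 1400 → 700 → 350 → 175 → 526 → 263 → 790 → 395 → 1186 → 593 → 1780 → 890 → 445 → 1336 → 668 → 334 → 167 → 502 → 251 → 754 → 377 → 1132 → 566 → 283 → 850 → 425 → 1276 → 638 → 319 → 958 → 479 → 1438 → 719 → 2158 → 1079 → 3238 → 1619 → 4858 → 2429 → 7288 → 3644 → 1822 → 911 → 2734 → 1367 → 4102 → 2051 → 6154 → 3077 → 9232 → 4616 → 2308 → 1154 → 577 → 1732 → 866 → 433 → 1300 → 650 → 325 → 976 → 488 → 244 → 122 → 61 → 184 → 92 → 46 → 23 → 70 → 35 → 106 → 53 → 160 → 80 → 40 → 20 → 10 → 5 → 16 → 8 → 4 → 2 → 1
Total steps = 85

85 steps


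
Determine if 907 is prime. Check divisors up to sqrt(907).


Check divisors up to sqrt(907) = 30.1164
No divisors found.
907 is prime.

Yes, 907 is prime


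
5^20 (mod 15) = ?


5^1 mod 15 = 5
5^2 mod 15 = 10
5^3 mod 15 = 5
5^4 mod 15 = 10
5^5 mod 15 = 5
5^6 mod 15 = 10
5^7 mod 15 = 5
5^8 mod 15 = 10
5^9 mod 15 = 5
5^10 mod 15 = 10
5^11 mod 15 = 5
5^12 mod 15 = 10
5^13 mod 15 = 5
5^14 mod 15 = 10
5^15 mod 15 = 5
5^16 mod 15 = 10
5^17 mod 15 = 5
5^18 mod 15 = 10
5^19 mod 15 = 5
5^20 mod 15 = 10


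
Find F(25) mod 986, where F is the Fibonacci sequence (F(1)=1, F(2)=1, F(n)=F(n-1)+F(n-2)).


F(k) mod 986 for k=1..25:
1, 1, 2, 3, 5, 8, 13, 21, 34, 55, 89, 144, 233, 377, 610, 1, 611, 612, 237, 849, 100, 949, 63, 26, 89
F(25) mod 986 = 89


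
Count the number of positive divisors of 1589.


1589 = 7^1 × 227^1
d(1589) = (1+1) × (1+1) = 4

4 divisors


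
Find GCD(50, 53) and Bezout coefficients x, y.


Tabular extended Euclidean (each row: r = 50*s + 53*t):
r=50, s=1, t=0
r=53, s=0, t=1
q=0: r=50, s=1, t=0   [50*(1) + 53*(0) = 50]
q=1: r=3, s=-1, t=1   [50*(-1) + 53*(1) = 3]
q=16: r=2, s=17, t=-16   [50*(17) + 53*(-16) = 2]
q=1: r=1, s=-18, t=17   [50*(-18) + 53*(17) = 1]
q=2: r=0, s=53, t=-50   [50*(53) + 53*(-50) = 0]
GCD = 1; from the row with r=1: x=-18, y=17
Check: 50*(-18) + 53*(17) = -900 + 901 = 1

GCD = 1, x = -18, y = 17


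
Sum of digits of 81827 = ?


8 + 1 + 8 + 2 + 7 = 26


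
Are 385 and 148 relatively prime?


Euclidean algorithm:
385 = 2 * 148 + 89
148 = 1 * 89 + 59
89 = 1 * 59 + 30
59 = 1 * 30 + 29
30 = 1 * 29 + 1
29 = 29 * 1 + 0
GCD(385, 148) = 1

Yes, coprime (GCD = 1)


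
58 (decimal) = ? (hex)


58 (base 10) = 58 (decimal)
58 (decimal) = 3A (base 16)


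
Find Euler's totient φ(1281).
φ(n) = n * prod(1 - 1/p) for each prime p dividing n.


1281 = 3 × 7 × 61
Prime factors: 3, 7, 61
φ(1281) = 1281 × (1-1/3) × (1-1/7) × (1-1/61)
= 1281 × 2/3 × 6/7 × 60/61 = 720

φ(1281) = 720


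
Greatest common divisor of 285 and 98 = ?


285 = 2 * 98 + 89
98 = 1 * 89 + 9
89 = 9 * 9 + 8
9 = 1 * 8 + 1
8 = 8 * 1 + 0
GCD = 1


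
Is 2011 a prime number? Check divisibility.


Check divisors up to sqrt(2011) = 44.8442
No divisors found.
2011 is prime.

Yes, 2011 is prime


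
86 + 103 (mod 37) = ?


86 + 103 = 189
189 mod 37 = 4


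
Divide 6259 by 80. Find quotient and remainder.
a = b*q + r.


6259 = 80 * 78 + 19
Check: 6240 + 19 = 6259

q = 78, r = 19


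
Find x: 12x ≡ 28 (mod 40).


GCD(12, 40) = 4 divides 28
Divide: 3x ≡ 7 (mod 10)
x ≡ 9 (mod 10)


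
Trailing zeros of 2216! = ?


floor(2216/5) = 443
floor(2216/25) = 88
floor(2216/125) = 17
floor(2216/625) = 3
Total = 551

551 trailing zeros


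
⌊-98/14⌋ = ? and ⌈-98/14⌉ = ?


-98/14 = -7.0000
floor = -7
ceil = -7

floor = -7, ceil = -7


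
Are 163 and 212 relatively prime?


Euclidean algorithm:
212 = 1 * 163 + 49
163 = 3 * 49 + 16
49 = 3 * 16 + 1
16 = 16 * 1 + 0
GCD(163, 212) = 1

Yes, coprime (GCD = 1)


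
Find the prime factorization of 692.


692 / 2 = 346
346 / 2 = 173
173 / 173 = 1
692 = 2^2 × 173


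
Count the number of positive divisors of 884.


884 = 2^2 × 13^1 × 17^1
d(884) = (2+1) × (1+1) × (1+1) = 12

12 divisors


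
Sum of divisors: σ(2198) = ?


Divisors of 2198: 1, 2, 7, 14, 157, 314, 1099, 2198
Sum = 1 + 2 + 7 + 14 + 157 + 314 + 1099 + 2198 = 3792

σ(2198) = 3792


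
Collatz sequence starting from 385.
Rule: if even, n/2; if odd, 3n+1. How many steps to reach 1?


385 → 1156 → 578 → 289 → 868 → 434 → 217 → 652 → 326 → 163 → 490 → 245 → 736 → 368 → 184 → 92 → 46 → 23 → 70 → 35 → 106 → 53 → 160 → 80 → 40 → 20 → 10 → 5 → 16 → 8 → 4 → 2 → 1
Total steps = 32

32 steps


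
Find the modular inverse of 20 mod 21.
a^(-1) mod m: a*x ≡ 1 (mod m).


Use the extended Euclidean algorithm on (21, 20); each row r = 21*s + 20*t:
r=21, s=1, t=0
r=20, s=0, t=1
q=1: r=1, s=1, t=-1   [21*(1) + 20*(-1) = 1]
q=20: r=0, s=-20, t=21   [21*(-20) + 20*(21) = 0]
GCD = 1 with t = -1, so 20*(-1) ≡ 1 (mod 21)
Inverse = -1 mod 21 = 20
Check: 20 * 20 = 400 ≡ 1 (mod 21)

20^(-1) ≡ 20 (mod 21)


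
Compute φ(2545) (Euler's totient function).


2545 = 5 × 509
Prime factors: 5, 509
φ(2545) = 2545 × (1-1/5) × (1-1/509)
= 2545 × 4/5 × 508/509 = 2032

φ(2545) = 2032


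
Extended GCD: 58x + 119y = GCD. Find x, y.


Tabular extended Euclidean (each row: r = 58*s + 119*t):
r=58, s=1, t=0
r=119, s=0, t=1
q=0: r=58, s=1, t=0   [58*(1) + 119*(0) = 58]
q=2: r=3, s=-2, t=1   [58*(-2) + 119*(1) = 3]
q=19: r=1, s=39, t=-19   [58*(39) + 119*(-19) = 1]
q=3: r=0, s=-119, t=58   [58*(-119) + 119*(58) = 0]
GCD = 1; from the row with r=1: x=39, y=-19
Check: 58*(39) + 119*(-19) = 2262 - 2261 = 1

GCD = 1, x = 39, y = -19


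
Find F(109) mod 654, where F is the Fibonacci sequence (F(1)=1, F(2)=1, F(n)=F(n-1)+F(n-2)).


F(k) mod 654 for k=1..109:
1, 1, 2, 3, 5, 8, 13, 21, 34, 55, 89, 144, 233, 377, 610, 333, 289, 622, 257, 225, 482, 53, 535, 588, 469, 403, 218, 621, 185, 152, 337, 489, 172, 7, 179, 186, 365, 551, 262, 159, 421, 580, 347, 273, 620, 239, 205, 444, 649, 439, 434, 219, 653, 218, 217, 435, 652, 433, 431, 210, 641, 197, 184, 381, 565, 292, 203, 495, 44, 539, 583, 468, 397, 211, 608, 165, 119, 284, 403, 33, 436, 469, 251, 66, 317, 383, 46, 429, 475, 250, 71, 321, 392, 59, 451, 510, 307, 163, 470, 633, 449, 428, 223, 651, 220, 217, 437, 0, 437
F(109) mod 654 = 437


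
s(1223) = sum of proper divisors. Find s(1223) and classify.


Proper divisors: 1
Sum = 1 = 1
1 < 1223 → deficient

s(1223) = 1 (deficient)


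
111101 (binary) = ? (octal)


111101 (base 2) = 61 (decimal)
61 (decimal) = 75 (base 8)


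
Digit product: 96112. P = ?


9 × 6 × 1 × 1 × 2 = 108


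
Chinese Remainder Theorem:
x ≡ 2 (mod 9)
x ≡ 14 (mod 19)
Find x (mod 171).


M = 9*19 = 171
M1 = M/9 = 19, M2 = M/19 = 9
M1^(-1) mod 9 = 1, M2^(-1) mod 19 = 17
x = 2*19*1 + 14*9*17 = 2180
2180 mod 171 = 128
Check: 128 mod 9 = 2 ✓, 128 mod 19 = 14 ✓

x ≡ 128 (mod 171)


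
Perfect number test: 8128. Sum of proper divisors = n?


Proper divisors of 8128: 1, 2, 4, 8, 16, 32, 64, 127, 254, 508, 1016, 2032, 4064
Sum = 1 + 2 + 4 + 8 + 16 + 32 + 64 + 127 + 254 + 508 + 1016 + 2032 + 4064 = 8128

Yes, 8128 is perfect (8128 = 8128)


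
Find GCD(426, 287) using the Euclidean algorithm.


426 = 1 * 287 + 139
287 = 2 * 139 + 9
139 = 15 * 9 + 4
9 = 2 * 4 + 1
4 = 4 * 1 + 0
GCD = 1


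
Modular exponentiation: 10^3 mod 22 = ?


10^1 mod 22 = 10
10^2 mod 22 = 12
10^3 mod 22 = 10


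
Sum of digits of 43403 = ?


4 + 3 + 4 + 0 + 3 = 14


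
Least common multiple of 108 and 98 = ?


GCD(108, 98) = 2
LCM = 108*98/2 = 10584/2 = 5292

LCM = 5292


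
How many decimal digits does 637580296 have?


637580296 has 9 digits in base 10
floor(log10(637580296)) + 1 = floor(8.8045) + 1 = 9

9 digits (base 10)


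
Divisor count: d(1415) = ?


1415 = 5^1 × 283^1
d(1415) = (1+1) × (1+1) = 4

4 divisors


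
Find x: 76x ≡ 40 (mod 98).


GCD(76, 98) = 2 divides 40
Divide: 38x ≡ 20 (mod 49)
x ≡ 16 (mod 49)


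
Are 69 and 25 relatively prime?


Euclidean algorithm:
69 = 2 * 25 + 19
25 = 1 * 19 + 6
19 = 3 * 6 + 1
6 = 6 * 1 + 0
GCD(69, 25) = 1

Yes, coprime (GCD = 1)


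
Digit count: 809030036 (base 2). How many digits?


809030036 in base 2 = 110000001110001101000110010100
Number of digits = 30

30 digits (base 2)


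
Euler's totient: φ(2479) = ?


2479 = 37 × 67
Prime factors: 37, 67
φ(2479) = 2479 × (1-1/37) × (1-1/67)
= 2479 × 36/37 × 66/67 = 2376

φ(2479) = 2376


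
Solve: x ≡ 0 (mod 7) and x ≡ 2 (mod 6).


M = 7*6 = 42
M1 = M/7 = 6, M2 = M/6 = 7
M1^(-1) mod 7 = 6, M2^(-1) mod 6 = 1
x = 0*6*6 + 2*7*1 = 14
14 mod 42 = 14
Check: 14 mod 7 = 0 ✓, 14 mod 6 = 2 ✓

x ≡ 14 (mod 42)


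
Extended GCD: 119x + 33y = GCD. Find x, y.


Tabular extended Euclidean (each row: r = 119*s + 33*t):
r=119, s=1, t=0
r=33, s=0, t=1
q=3: r=20, s=1, t=-3   [119*(1) + 33*(-3) = 20]
q=1: r=13, s=-1, t=4   [119*(-1) + 33*(4) = 13]
q=1: r=7, s=2, t=-7   [119*(2) + 33*(-7) = 7]
q=1: r=6, s=-3, t=11   [119*(-3) + 33*(11) = 6]
q=1: r=1, s=5, t=-18   [119*(5) + 33*(-18) = 1]
q=6: r=0, s=-33, t=119   [119*(-33) + 33*(119) = 0]
GCD = 1; from the row with r=1: x=5, y=-18
Check: 119*(5) + 33*(-18) = 595 - 594 = 1

GCD = 1, x = 5, y = -18


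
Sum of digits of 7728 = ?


7 + 7 + 2 + 8 = 24


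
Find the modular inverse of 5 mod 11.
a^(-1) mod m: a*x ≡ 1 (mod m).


Use the extended Euclidean algorithm on (11, 5); each row r = 11*s + 5*t:
r=11, s=1, t=0
r=5, s=0, t=1
q=2: r=1, s=1, t=-2   [11*(1) + 5*(-2) = 1]
q=5: r=0, s=-5, t=11   [11*(-5) + 5*(11) = 0]
GCD = 1 with t = -2, so 5*(-2) ≡ 1 (mod 11)
Inverse = -2 mod 11 = 9
Check: 5 * 9 = 45 ≡ 1 (mod 11)

5^(-1) ≡ 9 (mod 11)


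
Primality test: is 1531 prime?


Check divisors up to sqrt(1531) = 39.1280
No divisors found.
1531 is prime.

Yes, 1531 is prime


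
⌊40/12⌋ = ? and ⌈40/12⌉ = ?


40/12 = 3.3333
floor = 3
ceil = 4

floor = 3, ceil = 4


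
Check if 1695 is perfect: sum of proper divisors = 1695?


Proper divisors of 1695: 1, 3, 5, 15, 113, 339, 565
Sum = 1 + 3 + 5 + 15 + 113 + 339 + 565 = 1041

No, 1695 is not perfect (1041 ≠ 1695)


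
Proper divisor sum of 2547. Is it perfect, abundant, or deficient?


Proper divisors: 1, 3, 9, 283, 849
Sum = 1 + 3 + 9 + 283 + 849 = 1145
1145 < 2547 → deficient

s(2547) = 1145 (deficient)


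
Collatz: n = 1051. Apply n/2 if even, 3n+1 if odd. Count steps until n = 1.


1051 → 3154 → 1577 → 4732 → 2366 → 1183 → 3550 → 1775 → 5326 → 2663 → 7990 → 3995 → 11986 → 5993 → 17980 → 8990 → 4495 → 13486 → 6743 → 20230 → 10115 → 30346 → 15173 → 45520 → 22760 → 11380 → 5690 → 2845 → 8536 → 4268 → 2134 → 1067 → 3202 → 1601 → 4804 → 2402 → 1201 → 3604 → 1802 → 901 → 2704 → 1352 → 676 → 338 → 169 → 508 → 254 → 127 → 382 → 191 → 574 → 287 → 862 → 431 → 1294 → 647 → 1942 → 971 → 2914 → 1457 → 4372 → 2186 → 1093 → 3280 → 1640 → 820 → 410 → 205 → 616 → 308 → 154 → 77 → 232 → 116 → 58 → 29 → 88 → 44 → 22 → 11 → 34 → 17 → 52 → 26 → 13 → 40 → 20 → 10 → 5 → 16 → 8 → 4 → 2 → 1
Total steps = 93

93 steps


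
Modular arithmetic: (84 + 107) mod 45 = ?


84 + 107 = 191
191 mod 45 = 11


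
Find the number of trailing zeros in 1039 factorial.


floor(1039/5) = 207
floor(1039/25) = 41
floor(1039/125) = 8
floor(1039/625) = 1
Total = 257

257 trailing zeros


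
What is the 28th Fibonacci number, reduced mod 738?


F(k) mod 738 for k=1..28:
1, 1, 2, 3, 5, 8, 13, 21, 34, 55, 89, 144, 233, 377, 610, 249, 121, 370, 491, 123, 614, 737, 613, 612, 487, 361, 110, 471
F(28) mod 738 = 471


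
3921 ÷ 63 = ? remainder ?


3921 = 63 * 62 + 15
Check: 3906 + 15 = 3921

q = 62, r = 15


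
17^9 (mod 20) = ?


17^1 mod 20 = 17
17^2 mod 20 = 9
17^3 mod 20 = 13
17^4 mod 20 = 1
17^5 mod 20 = 17
17^6 mod 20 = 9
17^7 mod 20 = 13
17^8 mod 20 = 1
17^9 mod 20 = 17


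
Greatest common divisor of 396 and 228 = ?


396 = 1 * 228 + 168
228 = 1 * 168 + 60
168 = 2 * 60 + 48
60 = 1 * 48 + 12
48 = 4 * 12 + 0
GCD = 12


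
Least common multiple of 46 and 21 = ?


GCD(46, 21) = 1
LCM = 46*21/1 = 966/1 = 966

LCM = 966


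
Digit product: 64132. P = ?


6 × 4 × 1 × 3 × 2 = 144


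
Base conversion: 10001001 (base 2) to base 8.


10001001 (base 2) = 137 (decimal)
137 (decimal) = 211 (base 8)


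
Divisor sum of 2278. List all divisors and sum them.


Divisors of 2278: 1, 2, 17, 34, 67, 134, 1139, 2278
Sum = 1 + 2 + 17 + 34 + 67 + 134 + 1139 + 2278 = 3672

σ(2278) = 3672


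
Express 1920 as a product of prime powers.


1920 / 2 = 960
960 / 2 = 480
480 / 2 = 240
240 / 2 = 120
120 / 2 = 60
60 / 2 = 30
30 / 2 = 15
15 / 3 = 5
5 / 5 = 1
1920 = 2^7 × 3 × 5


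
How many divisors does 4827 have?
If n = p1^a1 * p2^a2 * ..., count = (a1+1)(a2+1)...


4827 = 3^1 × 1609^1
d(4827) = (1+1) × (1+1) = 4

4 divisors


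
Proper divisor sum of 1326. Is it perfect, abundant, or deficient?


Proper divisors: 1, 2, 3, 6, 13, 17, 26, 34, 39, 51, 78, 102, 221, 442, 663
Sum = 1 + 2 + 3 + 6 + 13 + 17 + 26 + 34 + 39 + 51 + 78 + 102 + 221 + 442 + 663 = 1698
1698 > 1326 → abundant

s(1326) = 1698 (abundant)


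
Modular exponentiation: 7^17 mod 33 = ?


7^1 mod 33 = 7
7^2 mod 33 = 16
7^3 mod 33 = 13
7^4 mod 33 = 25
7^5 mod 33 = 10
7^6 mod 33 = 4
7^7 mod 33 = 28
7^8 mod 33 = 31
7^9 mod 33 = 19
7^10 mod 33 = 1
7^11 mod 33 = 7
7^12 mod 33 = 16
7^13 mod 33 = 13
7^14 mod 33 = 25
7^15 mod 33 = 10
7^16 mod 33 = 4
7^17 mod 33 = 28


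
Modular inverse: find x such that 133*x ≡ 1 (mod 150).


Use the extended Euclidean algorithm on (150, 133); each row r = 150*s + 133*t:
r=150, s=1, t=0
r=133, s=0, t=1
q=1: r=17, s=1, t=-1   [150*(1) + 133*(-1) = 17]
q=7: r=14, s=-7, t=8   [150*(-7) + 133*(8) = 14]
q=1: r=3, s=8, t=-9   [150*(8) + 133*(-9) = 3]
q=4: r=2, s=-39, t=44   [150*(-39) + 133*(44) = 2]
q=1: r=1, s=47, t=-53   [150*(47) + 133*(-53) = 1]
q=2: r=0, s=-133, t=150   [150*(-133) + 133*(150) = 0]
GCD = 1 with t = -53, so 133*(-53) ≡ 1 (mod 150)
Inverse = -53 mod 150 = 97
Check: 133 * 97 = 12901 ≡ 1 (mod 150)

133^(-1) ≡ 97 (mod 150)


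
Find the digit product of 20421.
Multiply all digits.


2 × 0 × 4 × 2 × 1 = 0


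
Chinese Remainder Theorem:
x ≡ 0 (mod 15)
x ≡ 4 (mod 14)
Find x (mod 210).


M = 15*14 = 210
M1 = M/15 = 14, M2 = M/14 = 15
M1^(-1) mod 15 = 14, M2^(-1) mod 14 = 1
x = 0*14*14 + 4*15*1 = 60
60 mod 210 = 60
Check: 60 mod 15 = 0 ✓, 60 mod 14 = 4 ✓

x ≡ 60 (mod 210)


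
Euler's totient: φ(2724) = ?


2724 = 2^2 × 3 × 227
Prime factors: 2, 3, 227
φ(2724) = 2724 × (1-1/2) × (1-1/3) × (1-1/227)
= 2724 × 1/2 × 2/3 × 226/227 = 904

φ(2724) = 904


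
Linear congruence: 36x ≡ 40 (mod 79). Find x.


GCD(36, 79) = 1, unique solution
a^(-1) mod 79 = 11
x = 11 * 40 mod 79 = 45

x ≡ 45 (mod 79)


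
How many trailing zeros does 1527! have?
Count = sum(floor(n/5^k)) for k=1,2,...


floor(1527/5) = 305
floor(1527/25) = 61
floor(1527/125) = 12
floor(1527/625) = 2
Total = 380

380 trailing zeros


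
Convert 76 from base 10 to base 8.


76 (base 10) = 76 (decimal)
76 (decimal) = 114 (base 8)


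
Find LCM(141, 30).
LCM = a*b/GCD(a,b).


GCD(141, 30) = 3
LCM = 141*30/3 = 4230/3 = 1410

LCM = 1410


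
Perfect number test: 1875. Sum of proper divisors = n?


Proper divisors of 1875: 1, 3, 5, 15, 25, 75, 125, 375, 625
Sum = 1 + 3 + 5 + 15 + 25 + 75 + 125 + 375 + 625 = 1249

No, 1875 is not perfect (1249 ≠ 1875)


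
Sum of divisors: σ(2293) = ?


Divisors of 2293: 1, 2293
Sum = 1 + 2293 = 2294

σ(2293) = 2294


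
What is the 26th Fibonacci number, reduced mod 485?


F(k) mod 485 for k=1..26:
1, 1, 2, 3, 5, 8, 13, 21, 34, 55, 89, 144, 233, 377, 125, 17, 142, 159, 301, 460, 276, 251, 42, 293, 335, 143
F(26) mod 485 = 143


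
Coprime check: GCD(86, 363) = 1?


Euclidean algorithm:
363 = 4 * 86 + 19
86 = 4 * 19 + 10
19 = 1 * 10 + 9
10 = 1 * 9 + 1
9 = 9 * 1 + 0
GCD(86, 363) = 1

Yes, coprime (GCD = 1)


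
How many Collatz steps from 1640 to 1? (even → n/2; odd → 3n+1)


1640 → 820 → 410 → 205 → 616 → 308 → 154 → 77 → 232 → 116 → 58 → 29 → 88 → 44 → 22 → 11 → 34 → 17 → 52 → 26 → 13 → 40 → 20 → 10 → 5 → 16 → 8 → 4 → 2 → 1
Total steps = 29

29 steps


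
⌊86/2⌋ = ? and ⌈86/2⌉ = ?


86/2 = 43.0000
floor = 43
ceil = 43

floor = 43, ceil = 43


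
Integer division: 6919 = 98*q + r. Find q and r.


6919 = 98 * 70 + 59
Check: 6860 + 59 = 6919

q = 70, r = 59


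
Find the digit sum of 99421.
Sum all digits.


9 + 9 + 4 + 2 + 1 = 25


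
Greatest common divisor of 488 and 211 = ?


488 = 2 * 211 + 66
211 = 3 * 66 + 13
66 = 5 * 13 + 1
13 = 13 * 1 + 0
GCD = 1


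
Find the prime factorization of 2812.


2812 / 2 = 1406
1406 / 2 = 703
703 / 19 = 37
37 / 37 = 1
2812 = 2^2 × 19 × 37


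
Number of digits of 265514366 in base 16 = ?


265514366 in base 16 = FD36D7E
Number of digits = 7

7 digits (base 16)


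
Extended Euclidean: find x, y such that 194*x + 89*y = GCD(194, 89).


Tabular extended Euclidean (each row: r = 194*s + 89*t):
r=194, s=1, t=0
r=89, s=0, t=1
q=2: r=16, s=1, t=-2   [194*(1) + 89*(-2) = 16]
q=5: r=9, s=-5, t=11   [194*(-5) + 89*(11) = 9]
q=1: r=7, s=6, t=-13   [194*(6) + 89*(-13) = 7]
q=1: r=2, s=-11, t=24   [194*(-11) + 89*(24) = 2]
q=3: r=1, s=39, t=-85   [194*(39) + 89*(-85) = 1]
q=2: r=0, s=-89, t=194   [194*(-89) + 89*(194) = 0]
GCD = 1; from the row with r=1: x=39, y=-85
Check: 194*(39) + 89*(-85) = 7566 - 7565 = 1

GCD = 1, x = 39, y = -85


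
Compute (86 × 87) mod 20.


86 × 87 = 7482
7482 mod 20 = 2


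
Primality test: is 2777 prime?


Check divisors up to sqrt(2777) = 52.6972
No divisors found.
2777 is prime.

Yes, 2777 is prime


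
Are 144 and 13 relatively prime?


Euclidean algorithm:
144 = 11 * 13 + 1
13 = 13 * 1 + 0
GCD(144, 13) = 1

Yes, coprime (GCD = 1)


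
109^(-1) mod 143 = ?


Use the extended Euclidean algorithm on (143, 109); each row r = 143*s + 109*t:
r=143, s=1, t=0
r=109, s=0, t=1
q=1: r=34, s=1, t=-1   [143*(1) + 109*(-1) = 34]
q=3: r=7, s=-3, t=4   [143*(-3) + 109*(4) = 7]
q=4: r=6, s=13, t=-17   [143*(13) + 109*(-17) = 6]
q=1: r=1, s=-16, t=21   [143*(-16) + 109*(21) = 1]
q=6: r=0, s=109, t=-143   [143*(109) + 109*(-143) = 0]
GCD = 1 with t = 21, so 109*(21) ≡ 1 (mod 143)
Inverse = 21 mod 143 = 21
Check: 109 * 21 = 2289 ≡ 1 (mod 143)

109^(-1) ≡ 21 (mod 143)


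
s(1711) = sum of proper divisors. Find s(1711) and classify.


Proper divisors: 1, 29, 59
Sum = 1 + 29 + 59 = 89
89 < 1711 → deficient

s(1711) = 89 (deficient)


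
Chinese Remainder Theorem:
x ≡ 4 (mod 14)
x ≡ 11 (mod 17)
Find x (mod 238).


M = 14*17 = 238
M1 = M/14 = 17, M2 = M/17 = 14
M1^(-1) mod 14 = 5, M2^(-1) mod 17 = 11
x = 4*17*5 + 11*14*11 = 2034
2034 mod 238 = 130
Check: 130 mod 14 = 4 ✓, 130 mod 17 = 11 ✓

x ≡ 130 (mod 238)


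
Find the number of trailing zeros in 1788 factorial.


floor(1788/5) = 357
floor(1788/25) = 71
floor(1788/125) = 14
floor(1788/625) = 2
Total = 444

444 trailing zeros


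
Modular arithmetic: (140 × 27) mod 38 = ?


140 × 27 = 3780
3780 mod 38 = 18


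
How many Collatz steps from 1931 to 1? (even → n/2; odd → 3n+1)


1931 → 5794 → 2897 → 8692 → 4346 → 2173 → 6520 → 3260 → 1630 → 815 → 2446 → 1223 → 3670 → 1835 → 5506 → 2753 → 8260 → 4130 → 2065 → 6196 → 3098 → 1549 → 4648 → 2324 → 1162 → 581 → 1744 → 872 → 436 → 218 → 109 → 328 → 164 → 82 → 41 → 124 → 62 → 31 → 94 → 47 → 142 → 71 → 214 → 107 → 322 → 161 → 484 → 242 → 121 → 364 → 182 → 91 → 274 → 137 → 412 → 206 → 103 → 310 → 155 → 466 → 233 → 700 → 350 → 175 → 526 → 263 → 790 → 395 → 1186 → 593 → 1780 → 890 → 445 → 1336 → 668 → 334 → 167 → 502 → 251 → 754 → 377 → 1132 → 566 → 283 → 850 → 425 → 1276 → 638 → 319 → 958 → 479 → 1438 → 719 → 2158 → 1079 → 3238 → 1619 → 4858 → 2429 → 7288 → 3644 → 1822 → 911 → 2734 → 1367 → 4102 → 2051 → 6154 → 3077 → 9232 → 4616 → 2308 → 1154 → 577 → 1732 → 866 → 433 → 1300 → 650 → 325 → 976 → 488 → 244 → 122 → 61 → 184 → 92 → 46 → 23 → 70 → 35 → 106 → 53 → 160 → 80 → 40 → 20 → 10 → 5 → 16 → 8 → 4 → 2 → 1
Total steps = 143

143 steps


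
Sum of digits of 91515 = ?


9 + 1 + 5 + 1 + 5 = 21


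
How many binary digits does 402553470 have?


402553470 in base 2 = 10111111111100111101001111110
Number of digits = 29

29 digits (base 2)


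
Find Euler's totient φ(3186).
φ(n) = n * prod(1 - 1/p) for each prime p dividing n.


3186 = 2 × 3^3 × 59
Prime factors: 2, 3, 59
φ(3186) = 3186 × (1-1/2) × (1-1/3) × (1-1/59)
= 3186 × 1/2 × 2/3 × 58/59 = 1044

φ(3186) = 1044


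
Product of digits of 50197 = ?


5 × 0 × 1 × 9 × 7 = 0


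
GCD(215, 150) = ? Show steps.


215 = 1 * 150 + 65
150 = 2 * 65 + 20
65 = 3 * 20 + 5
20 = 4 * 5 + 0
GCD = 5


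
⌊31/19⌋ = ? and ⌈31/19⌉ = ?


31/19 = 1.6316
floor = 1
ceil = 2

floor = 1, ceil = 2


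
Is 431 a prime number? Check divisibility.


Check divisors up to sqrt(431) = 20.7605
No divisors found.
431 is prime.

Yes, 431 is prime


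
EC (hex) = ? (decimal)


EC (base 16) = 236 (decimal)
236 (decimal) = 236 (base 10)


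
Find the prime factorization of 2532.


2532 / 2 = 1266
1266 / 2 = 633
633 / 3 = 211
211 / 211 = 1
2532 = 2^2 × 3 × 211


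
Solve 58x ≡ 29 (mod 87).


GCD(58, 87) = 29 divides 29
Divide: 2x ≡ 1 (mod 3)
x ≡ 2 (mod 3)


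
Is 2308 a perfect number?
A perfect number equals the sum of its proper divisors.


Proper divisors of 2308: 1, 2, 4, 577, 1154
Sum = 1 + 2 + 4 + 577 + 1154 = 1738

No, 2308 is not perfect (1738 ≠ 2308)


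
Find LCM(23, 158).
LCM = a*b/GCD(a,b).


GCD(23, 158) = 1
LCM = 23*158/1 = 3634/1 = 3634

LCM = 3634


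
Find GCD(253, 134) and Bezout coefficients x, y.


Tabular extended Euclidean (each row: r = 253*s + 134*t):
r=253, s=1, t=0
r=134, s=0, t=1
q=1: r=119, s=1, t=-1   [253*(1) + 134*(-1) = 119]
q=1: r=15, s=-1, t=2   [253*(-1) + 134*(2) = 15]
q=7: r=14, s=8, t=-15   [253*(8) + 134*(-15) = 14]
q=1: r=1, s=-9, t=17   [253*(-9) + 134*(17) = 1]
q=14: r=0, s=134, t=-253   [253*(134) + 134*(-253) = 0]
GCD = 1; from the row with r=1: x=-9, y=17
Check: 253*(-9) + 134*(17) = -2277 + 2278 = 1

GCD = 1, x = -9, y = 17


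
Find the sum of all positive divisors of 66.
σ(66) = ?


Divisors of 66: 1, 2, 3, 6, 11, 22, 33, 66
Sum = 1 + 2 + 3 + 6 + 11 + 22 + 33 + 66 = 144

σ(66) = 144


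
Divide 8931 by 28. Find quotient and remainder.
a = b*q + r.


8931 = 28 * 318 + 27
Check: 8904 + 27 = 8931

q = 318, r = 27


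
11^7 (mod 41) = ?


11^1 mod 41 = 11
11^2 mod 41 = 39
11^3 mod 41 = 19
11^4 mod 41 = 4
11^5 mod 41 = 3
11^6 mod 41 = 33
11^7 mod 41 = 35


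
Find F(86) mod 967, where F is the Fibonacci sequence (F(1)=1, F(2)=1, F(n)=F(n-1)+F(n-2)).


F(k) mod 967 for k=1..86:
1, 1, 2, 3, 5, 8, 13, 21, 34, 55, 89, 144, 233, 377, 610, 20, 630, 650, 313, 963, 309, 305, 614, 919, 566, 518, 117, 635, 752, 420, 205, 625, 830, 488, 351, 839, 223, 95, 318, 413, 731, 177, 908, 118, 59, 177, 236, 413, 649, 95, 744, 839, 616, 488, 137, 625, 762, 420, 215, 635, 850, 518, 401, 919, 353, 305, 658, 963, 654, 650, 337, 20, 357, 377, 734, 144, 878, 55, 933, 21, 954, 8, 962, 3, 965, 1
F(86) mod 967 = 1


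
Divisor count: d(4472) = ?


4472 = 2^3 × 13^1 × 43^1
d(4472) = (3+1) × (1+1) × (1+1) = 16

16 divisors


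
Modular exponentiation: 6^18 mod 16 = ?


6^1 mod 16 = 6
6^2 mod 16 = 4
6^3 mod 16 = 8
6^4 mod 16 = 0
6^5 mod 16 = 0
6^6 mod 16 = 0
6^7 mod 16 = 0
6^8 mod 16 = 0
6^9 mod 16 = 0
6^10 mod 16 = 0
6^11 mod 16 = 0
6^12 mod 16 = 0
6^13 mod 16 = 0
6^14 mod 16 = 0
6^15 mod 16 = 0
6^16 mod 16 = 0
6^17 mod 16 = 0
6^18 mod 16 = 0


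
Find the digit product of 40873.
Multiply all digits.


4 × 0 × 8 × 7 × 3 = 0


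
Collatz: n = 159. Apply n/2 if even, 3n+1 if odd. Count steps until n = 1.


159 → 478 → 239 → 718 → 359 → 1078 → 539 → 1618 → 809 → 2428 → 1214 → 607 → 1822 → 911 → 2734 → 1367 → 4102 → 2051 → 6154 → 3077 → 9232 → 4616 → 2308 → 1154 → 577 → 1732 → 866 → 433 → 1300 → 650 → 325 → 976 → 488 → 244 → 122 → 61 → 184 → 92 → 46 → 23 → 70 → 35 → 106 → 53 → 160 → 80 → 40 → 20 → 10 → 5 → 16 → 8 → 4 → 2 → 1
Total steps = 54

54 steps


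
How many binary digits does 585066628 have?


585066628 in base 2 = 100010110111110110100010000100
Number of digits = 30

30 digits (base 2)


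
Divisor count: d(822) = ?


822 = 2^1 × 3^1 × 137^1
d(822) = (1+1) × (1+1) × (1+1) = 8

8 divisors


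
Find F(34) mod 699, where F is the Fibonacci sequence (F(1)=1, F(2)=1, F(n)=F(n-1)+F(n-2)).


F(k) mod 699 for k=1..34:
1, 1, 2, 3, 5, 8, 13, 21, 34, 55, 89, 144, 233, 377, 610, 288, 199, 487, 686, 474, 461, 236, 697, 234, 232, 466, 698, 465, 464, 230, 694, 225, 220, 445
F(34) mod 699 = 445


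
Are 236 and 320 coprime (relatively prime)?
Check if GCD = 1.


Euclidean algorithm:
320 = 1 * 236 + 84
236 = 2 * 84 + 68
84 = 1 * 68 + 16
68 = 4 * 16 + 4
16 = 4 * 4 + 0
GCD(236, 320) = 4

No, not coprime (GCD = 4)


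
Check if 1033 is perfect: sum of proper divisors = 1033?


Proper divisors of 1033: 1
Sum = 1 = 1

No, 1033 is not perfect (1 ≠ 1033)


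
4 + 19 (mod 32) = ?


4 + 19 = 23
23 mod 32 = 23


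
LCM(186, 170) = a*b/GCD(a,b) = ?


GCD(186, 170) = 2
LCM = 186*170/2 = 31620/2 = 15810

LCM = 15810


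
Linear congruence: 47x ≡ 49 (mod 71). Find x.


GCD(47, 71) = 1, unique solution
a^(-1) mod 71 = 68
x = 68 * 49 mod 71 = 66

x ≡ 66 (mod 71)


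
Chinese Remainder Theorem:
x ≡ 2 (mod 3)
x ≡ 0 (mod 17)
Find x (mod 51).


M = 3*17 = 51
M1 = M/3 = 17, M2 = M/17 = 3
M1^(-1) mod 3 = 2, M2^(-1) mod 17 = 6
x = 2*17*2 + 0*3*6 = 68
68 mod 51 = 17
Check: 17 mod 3 = 2 ✓, 17 mod 17 = 0 ✓

x ≡ 17 (mod 51)


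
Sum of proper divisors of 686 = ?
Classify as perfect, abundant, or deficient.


Proper divisors: 1, 2, 7, 14, 49, 98, 343
Sum = 1 + 2 + 7 + 14 + 49 + 98 + 343 = 514
514 < 686 → deficient

s(686) = 514 (deficient)


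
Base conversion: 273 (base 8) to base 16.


273 (base 8) = 187 (decimal)
187 (decimal) = BB (base 16)


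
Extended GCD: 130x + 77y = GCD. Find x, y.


Tabular extended Euclidean (each row: r = 130*s + 77*t):
r=130, s=1, t=0
r=77, s=0, t=1
q=1: r=53, s=1, t=-1   [130*(1) + 77*(-1) = 53]
q=1: r=24, s=-1, t=2   [130*(-1) + 77*(2) = 24]
q=2: r=5, s=3, t=-5   [130*(3) + 77*(-5) = 5]
q=4: r=4, s=-13, t=22   [130*(-13) + 77*(22) = 4]
q=1: r=1, s=16, t=-27   [130*(16) + 77*(-27) = 1]
q=4: r=0, s=-77, t=130   [130*(-77) + 77*(130) = 0]
GCD = 1; from the row with r=1: x=16, y=-27
Check: 130*(16) + 77*(-27) = 2080 - 2079 = 1

GCD = 1, x = 16, y = -27


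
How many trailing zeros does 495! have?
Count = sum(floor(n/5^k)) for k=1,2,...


floor(495/5) = 99
floor(495/25) = 19
floor(495/125) = 3
Total = 121

121 trailing zeros


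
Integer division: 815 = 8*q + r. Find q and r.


815 = 8 * 101 + 7
Check: 808 + 7 = 815

q = 101, r = 7


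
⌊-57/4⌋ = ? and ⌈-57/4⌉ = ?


-57/4 = -14.2500
floor = -15
ceil = -14

floor = -15, ceil = -14


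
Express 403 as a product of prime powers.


403 / 13 = 31
31 / 31 = 1
403 = 13 × 31


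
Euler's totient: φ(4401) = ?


4401 = 3^3 × 163
Prime factors: 3, 163
φ(4401) = 4401 × (1-1/3) × (1-1/163)
= 4401 × 2/3 × 162/163 = 2916

φ(4401) = 2916


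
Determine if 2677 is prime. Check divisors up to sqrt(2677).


Check divisors up to sqrt(2677) = 51.7397
No divisors found.
2677 is prime.

Yes, 2677 is prime


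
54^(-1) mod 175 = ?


Use the extended Euclidean algorithm on (175, 54); each row r = 175*s + 54*t:
r=175, s=1, t=0
r=54, s=0, t=1
q=3: r=13, s=1, t=-3   [175*(1) + 54*(-3) = 13]
q=4: r=2, s=-4, t=13   [175*(-4) + 54*(13) = 2]
q=6: r=1, s=25, t=-81   [175*(25) + 54*(-81) = 1]
q=2: r=0, s=-54, t=175   [175*(-54) + 54*(175) = 0]
GCD = 1 with t = -81, so 54*(-81) ≡ 1 (mod 175)
Inverse = -81 mod 175 = 94
Check: 54 * 94 = 5076 ≡ 1 (mod 175)

54^(-1) ≡ 94 (mod 175)


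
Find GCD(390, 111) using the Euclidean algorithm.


390 = 3 * 111 + 57
111 = 1 * 57 + 54
57 = 1 * 54 + 3
54 = 18 * 3 + 0
GCD = 3


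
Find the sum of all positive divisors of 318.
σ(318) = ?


Divisors of 318: 1, 2, 3, 6, 53, 106, 159, 318
Sum = 1 + 2 + 3 + 6 + 53 + 106 + 159 + 318 = 648

σ(318) = 648


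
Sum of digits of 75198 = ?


7 + 5 + 1 + 9 + 8 = 30


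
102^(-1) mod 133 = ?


Use the extended Euclidean algorithm on (133, 102); each row r = 133*s + 102*t:
r=133, s=1, t=0
r=102, s=0, t=1
q=1: r=31, s=1, t=-1   [133*(1) + 102*(-1) = 31]
q=3: r=9, s=-3, t=4   [133*(-3) + 102*(4) = 9]
q=3: r=4, s=10, t=-13   [133*(10) + 102*(-13) = 4]
q=2: r=1, s=-23, t=30   [133*(-23) + 102*(30) = 1]
q=4: r=0, s=102, t=-133   [133*(102) + 102*(-133) = 0]
GCD = 1 with t = 30, so 102*(30) ≡ 1 (mod 133)
Inverse = 30 mod 133 = 30
Check: 102 * 30 = 3060 ≡ 1 (mod 133)

102^(-1) ≡ 30 (mod 133)


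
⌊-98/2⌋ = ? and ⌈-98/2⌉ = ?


-98/2 = -49.0000
floor = -49
ceil = -49

floor = -49, ceil = -49


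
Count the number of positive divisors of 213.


213 = 3^1 × 71^1
d(213) = (1+1) × (1+1) = 4

4 divisors


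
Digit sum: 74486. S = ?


7 + 4 + 4 + 8 + 6 = 29


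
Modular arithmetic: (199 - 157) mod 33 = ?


199 - 157 = 42
42 mod 33 = 9


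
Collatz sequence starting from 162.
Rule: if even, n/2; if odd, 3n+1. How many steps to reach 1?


162 → 81 → 244 → 122 → 61 → 184 → 92 → 46 → 23 → 70 → 35 → 106 → 53 → 160 → 80 → 40 → 20 → 10 → 5 → 16 → 8 → 4 → 2 → 1
Total steps = 23

23 steps


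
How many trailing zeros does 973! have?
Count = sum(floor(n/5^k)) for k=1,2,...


floor(973/5) = 194
floor(973/25) = 38
floor(973/125) = 7
floor(973/625) = 1
Total = 240

240 trailing zeros


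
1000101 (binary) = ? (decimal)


1000101 (base 2) = 69 (decimal)
69 (decimal) = 69 (base 10)


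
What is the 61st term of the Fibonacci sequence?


Sequence: 1, 1, 2, 3, 5, 8, 13, 21, 34, 55, 89, 144, 233, 377, 610, 987, 1597, 2584, 4181, 6765, 10946, 17711, 28657, 46368, 75025, 121393, 196418, 317811, 514229, 832040, 1346269, 2178309, 3524578, 5702887, 9227465, 14930352, 24157817, 39088169, 63245986, 102334155, 165580141, 267914296, 433494437, 701408733, 1134903170, 1836311903, 2971215073, 4807526976, 7778742049, 12586269025, 20365011074, 32951280099, 53316291173, 86267571272, 139583862445, 225851433717, 365435296162, 591286729879, 956722026041, 1548008755920, 2504730781961
F(61) = 2504730781961


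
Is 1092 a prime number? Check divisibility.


1092 / 2 = 546 (exact division)
1092 is NOT prime.

No, 1092 is not prime


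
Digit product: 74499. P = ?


7 × 4 × 4 × 9 × 9 = 9072


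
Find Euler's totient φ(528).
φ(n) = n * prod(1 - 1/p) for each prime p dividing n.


528 = 2^4 × 3 × 11
Prime factors: 2, 3, 11
φ(528) = 528 × (1-1/2) × (1-1/3) × (1-1/11)
= 528 × 1/2 × 2/3 × 10/11 = 160

φ(528) = 160


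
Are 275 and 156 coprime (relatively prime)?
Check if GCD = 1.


Euclidean algorithm:
275 = 1 * 156 + 119
156 = 1 * 119 + 37
119 = 3 * 37 + 8
37 = 4 * 8 + 5
8 = 1 * 5 + 3
5 = 1 * 3 + 2
3 = 1 * 2 + 1
2 = 2 * 1 + 0
GCD(275, 156) = 1

Yes, coprime (GCD = 1)


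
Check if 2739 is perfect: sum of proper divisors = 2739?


Proper divisors of 2739: 1, 3, 11, 33, 83, 249, 913
Sum = 1 + 3 + 11 + 33 + 83 + 249 + 913 = 1293

No, 2739 is not perfect (1293 ≠ 2739)


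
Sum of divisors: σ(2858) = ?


Divisors of 2858: 1, 2, 1429, 2858
Sum = 1 + 2 + 1429 + 2858 = 4290

σ(2858) = 4290


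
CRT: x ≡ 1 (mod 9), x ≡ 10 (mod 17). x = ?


M = 9*17 = 153
M1 = M/9 = 17, M2 = M/17 = 9
M1^(-1) mod 9 = 8, M2^(-1) mod 17 = 2
x = 1*17*8 + 10*9*2 = 316
316 mod 153 = 10
Check: 10 mod 9 = 1 ✓, 10 mod 17 = 10 ✓

x ≡ 10 (mod 153)


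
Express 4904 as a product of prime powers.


4904 / 2 = 2452
2452 / 2 = 1226
1226 / 2 = 613
613 / 613 = 1
4904 = 2^3 × 613


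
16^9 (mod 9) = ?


16^1 mod 9 = 7
16^2 mod 9 = 4
16^3 mod 9 = 1
16^4 mod 9 = 7
16^5 mod 9 = 4
16^6 mod 9 = 1
16^7 mod 9 = 7
16^8 mod 9 = 4
16^9 mod 9 = 1


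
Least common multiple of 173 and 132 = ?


GCD(173, 132) = 1
LCM = 173*132/1 = 22836/1 = 22836

LCM = 22836


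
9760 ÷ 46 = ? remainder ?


9760 = 46 * 212 + 8
Check: 9752 + 8 = 9760

q = 212, r = 8


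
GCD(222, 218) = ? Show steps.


222 = 1 * 218 + 4
218 = 54 * 4 + 2
4 = 2 * 2 + 0
GCD = 2


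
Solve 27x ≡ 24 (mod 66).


GCD(27, 66) = 3 divides 24
Divide: 9x ≡ 8 (mod 22)
x ≡ 18 (mod 22)


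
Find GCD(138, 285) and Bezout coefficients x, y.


Tabular extended Euclidean (each row: r = 138*s + 285*t):
r=138, s=1, t=0
r=285, s=0, t=1
q=0: r=138, s=1, t=0   [138*(1) + 285*(0) = 138]
q=2: r=9, s=-2, t=1   [138*(-2) + 285*(1) = 9]
q=15: r=3, s=31, t=-15   [138*(31) + 285*(-15) = 3]
q=3: r=0, s=-95, t=46   [138*(-95) + 285*(46) = 0]
GCD = 3; from the row with r=3: x=31, y=-15
Check: 138*(31) + 285*(-15) = 4278 - 4275 = 3

GCD = 3, x = 31, y = -15


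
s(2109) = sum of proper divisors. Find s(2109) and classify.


Proper divisors: 1, 3, 19, 37, 57, 111, 703
Sum = 1 + 3 + 19 + 37 + 57 + 111 + 703 = 931
931 < 2109 → deficient

s(2109) = 931 (deficient)


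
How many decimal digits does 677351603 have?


677351603 has 9 digits in base 10
floor(log10(677351603)) + 1 = floor(8.8308) + 1 = 9

9 digits (base 10)


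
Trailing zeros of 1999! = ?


floor(1999/5) = 399
floor(1999/25) = 79
floor(1999/125) = 15
floor(1999/625) = 3
Total = 496

496 trailing zeros


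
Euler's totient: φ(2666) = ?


2666 = 2 × 31 × 43
Prime factors: 2, 31, 43
φ(2666) = 2666 × (1-1/2) × (1-1/31) × (1-1/43)
= 2666 × 1/2 × 30/31 × 42/43 = 1260

φ(2666) = 1260


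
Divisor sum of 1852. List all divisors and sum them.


Divisors of 1852: 1, 2, 4, 463, 926, 1852
Sum = 1 + 2 + 4 + 463 + 926 + 1852 = 3248

σ(1852) = 3248


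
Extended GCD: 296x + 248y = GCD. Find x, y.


Tabular extended Euclidean (each row: r = 296*s + 248*t):
r=296, s=1, t=0
r=248, s=0, t=1
q=1: r=48, s=1, t=-1   [296*(1) + 248*(-1) = 48]
q=5: r=8, s=-5, t=6   [296*(-5) + 248*(6) = 8]
q=6: r=0, s=31, t=-37   [296*(31) + 248*(-37) = 0]
GCD = 8; from the row with r=8: x=-5, y=6
Check: 296*(-5) + 248*(6) = -1480 + 1488 = 8

GCD = 8, x = -5, y = 6


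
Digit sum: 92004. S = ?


9 + 2 + 0 + 0 + 4 = 15


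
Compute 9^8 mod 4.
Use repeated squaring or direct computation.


9^1 mod 4 = 1
9^2 mod 4 = 1
9^3 mod 4 = 1
9^4 mod 4 = 1
9^5 mod 4 = 1
9^6 mod 4 = 1
9^7 mod 4 = 1
9^8 mod 4 = 1


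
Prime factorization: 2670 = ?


2670 / 2 = 1335
1335 / 3 = 445
445 / 5 = 89
89 / 89 = 1
2670 = 2 × 3 × 5 × 89


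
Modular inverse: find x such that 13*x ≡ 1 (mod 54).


Use the extended Euclidean algorithm on (54, 13); each row r = 54*s + 13*t:
r=54, s=1, t=0
r=13, s=0, t=1
q=4: r=2, s=1, t=-4   [54*(1) + 13*(-4) = 2]
q=6: r=1, s=-6, t=25   [54*(-6) + 13*(25) = 1]
q=2: r=0, s=13, t=-54   [54*(13) + 13*(-54) = 0]
GCD = 1 with t = 25, so 13*(25) ≡ 1 (mod 54)
Inverse = 25 mod 54 = 25
Check: 13 * 25 = 325 ≡ 1 (mod 54)

13^(-1) ≡ 25 (mod 54)


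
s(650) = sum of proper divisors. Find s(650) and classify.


Proper divisors: 1, 2, 5, 10, 13, 25, 26, 50, 65, 130, 325
Sum = 1 + 2 + 5 + 10 + 13 + 25 + 26 + 50 + 65 + 130 + 325 = 652
652 > 650 → abundant

s(650) = 652 (abundant)


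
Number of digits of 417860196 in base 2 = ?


417860196 in base 2 = 11000111010000000101001100100
Number of digits = 29

29 digits (base 2)


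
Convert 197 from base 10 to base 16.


197 (base 10) = 197 (decimal)
197 (decimal) = C5 (base 16)


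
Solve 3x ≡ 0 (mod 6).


GCD(3, 6) = 3 divides 0
Divide: 1x ≡ 0 (mod 2)
x ≡ 0 (mod 2)


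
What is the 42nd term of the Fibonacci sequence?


Sequence: 1, 1, 2, 3, 5, 8, 13, 21, 34, 55, 89, 144, 233, 377, 610, 987, 1597, 2584, 4181, 6765, 10946, 17711, 28657, 46368, 75025, 121393, 196418, 317811, 514229, 832040, 1346269, 2178309, 3524578, 5702887, 9227465, 14930352, 24157817, 39088169, 63245986, 102334155, 165580141, 267914296
F(42) = 267914296


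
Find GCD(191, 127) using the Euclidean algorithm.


191 = 1 * 127 + 64
127 = 1 * 64 + 63
64 = 1 * 63 + 1
63 = 63 * 1 + 0
GCD = 1


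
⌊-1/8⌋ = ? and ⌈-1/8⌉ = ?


-1/8 = -0.1250
floor = -1
ceil = 0

floor = -1, ceil = 0


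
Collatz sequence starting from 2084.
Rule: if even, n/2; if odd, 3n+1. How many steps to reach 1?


2084 → 1042 → 521 → 1564 → 782 → 391 → 1174 → 587 → 1762 → 881 → 2644 → 1322 → 661 → 1984 → 992 → 496 → 248 → 124 → 62 → 31 → 94 → 47 → 142 → 71 → 214 → 107 → 322 → 161 → 484 → 242 → 121 → 364 → 182 → 91 → 274 → 137 → 412 → 206 → 103 → 310 → 155 → 466 → 233 → 700 → 350 → 175 → 526 → 263 → 790 → 395 → 1186 → 593 → 1780 → 890 → 445 → 1336 → 668 → 334 → 167 → 502 → 251 → 754 → 377 → 1132 → 566 → 283 → 850 → 425 → 1276 → 638 → 319 → 958 → 479 → 1438 → 719 → 2158 → 1079 → 3238 → 1619 → 4858 → 2429 → 7288 → 3644 → 1822 → 911 → 2734 → 1367 → 4102 → 2051 → 6154 → 3077 → 9232 → 4616 → 2308 → 1154 → 577 → 1732 → 866 → 433 → 1300 → 650 → 325 → 976 → 488 → 244 → 122 → 61 → 184 → 92 → 46 → 23 → 70 → 35 → 106 → 53 → 160 → 80 → 40 → 20 → 10 → 5 → 16 → 8 → 4 → 2 → 1
Total steps = 125

125 steps
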